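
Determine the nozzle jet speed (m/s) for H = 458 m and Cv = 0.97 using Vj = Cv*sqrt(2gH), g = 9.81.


Vj = 0.97 * sqrt(2*9.81*458) = 91.9505 m/s


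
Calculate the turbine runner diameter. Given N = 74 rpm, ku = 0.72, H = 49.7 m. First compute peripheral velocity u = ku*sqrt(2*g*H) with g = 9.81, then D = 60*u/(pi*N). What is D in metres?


u = 0.72 * sqrt(2*9.81*49.7) = 22.4833 m/s
D = 60 * 22.4833 / (pi * 74) = 5.8027 m


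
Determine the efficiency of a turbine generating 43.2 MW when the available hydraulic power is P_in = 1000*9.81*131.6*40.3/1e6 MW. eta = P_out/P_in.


P_in = 1000 * 9.81 * 131.6 * 40.3 / 1e6 = 52.0271 MW
eta = 43.2 / 52.0271 = 0.8303


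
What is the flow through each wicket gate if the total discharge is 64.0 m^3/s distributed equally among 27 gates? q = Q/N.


q = 64.0 / 27 = 2.3704 m^3/s


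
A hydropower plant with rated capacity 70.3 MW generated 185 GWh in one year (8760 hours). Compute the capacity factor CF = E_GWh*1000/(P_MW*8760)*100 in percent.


CF = 185 * 1000 / (70.3 * 8760) * 100 = 30.0409 %


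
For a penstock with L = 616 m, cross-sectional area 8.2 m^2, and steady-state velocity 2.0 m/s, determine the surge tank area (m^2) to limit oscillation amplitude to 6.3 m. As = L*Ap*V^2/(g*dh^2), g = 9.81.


As = 616 * 8.2 * 2.0^2 / (9.81 * 6.3^2) = 51.8925 m^2


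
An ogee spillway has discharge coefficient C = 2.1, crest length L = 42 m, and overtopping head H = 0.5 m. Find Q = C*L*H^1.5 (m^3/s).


Q = 2.1 * 42 * 0.5^1.5 = 31.1834 m^3/s


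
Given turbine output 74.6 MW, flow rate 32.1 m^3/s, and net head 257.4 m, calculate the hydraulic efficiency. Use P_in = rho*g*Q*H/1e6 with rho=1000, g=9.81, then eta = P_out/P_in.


P_in = 1000 * 9.81 * 32.1 * 257.4 / 1e6 = 81.0555 MW
eta = 74.6 / 81.0555 = 0.9204


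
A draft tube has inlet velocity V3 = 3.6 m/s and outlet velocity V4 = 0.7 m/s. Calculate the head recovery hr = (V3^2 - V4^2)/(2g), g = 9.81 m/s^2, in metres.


hr = (3.6^2 - 0.7^2) / (2*9.81) = 0.6356 m


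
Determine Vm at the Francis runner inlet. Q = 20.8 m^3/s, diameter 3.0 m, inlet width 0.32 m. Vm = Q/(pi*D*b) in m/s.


Vm = 20.8 / (pi * 3.0 * 0.32) = 6.8967 m/s


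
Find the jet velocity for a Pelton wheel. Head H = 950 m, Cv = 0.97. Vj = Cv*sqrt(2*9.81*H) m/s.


Vj = 0.97 * sqrt(2*9.81*950) = 132.4290 m/s


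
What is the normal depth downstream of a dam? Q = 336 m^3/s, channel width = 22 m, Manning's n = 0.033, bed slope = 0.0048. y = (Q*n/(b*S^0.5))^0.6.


y = (336 * 0.033 / (22 * 0.0048^0.5))^0.6 = 3.2892 m


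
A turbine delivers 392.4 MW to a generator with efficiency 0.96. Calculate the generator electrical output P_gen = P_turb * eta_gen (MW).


P_gen = 392.4 * 0.96 = 376.7040 MW


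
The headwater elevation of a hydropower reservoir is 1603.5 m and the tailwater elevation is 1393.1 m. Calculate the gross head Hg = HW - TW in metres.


Hg = 1603.5 - 1393.1 = 210.4000 m


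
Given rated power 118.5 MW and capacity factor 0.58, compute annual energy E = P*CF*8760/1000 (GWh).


E = 118.5 * 0.58 * 8760 / 1000 = 602.0748 GWh


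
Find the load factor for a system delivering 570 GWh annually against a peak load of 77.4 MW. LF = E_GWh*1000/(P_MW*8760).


LF = 570 * 1000 / (77.4 * 8760) = 0.8407


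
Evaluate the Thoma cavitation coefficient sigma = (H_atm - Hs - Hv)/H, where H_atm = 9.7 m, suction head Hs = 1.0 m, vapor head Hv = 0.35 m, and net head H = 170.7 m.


sigma = (9.7 - 1.0 - 0.35) / 170.7 = 0.0489


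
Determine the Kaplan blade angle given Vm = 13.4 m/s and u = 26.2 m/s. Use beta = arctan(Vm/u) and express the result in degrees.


beta = arctan(13.4 / 26.2) = 27.0875 degrees


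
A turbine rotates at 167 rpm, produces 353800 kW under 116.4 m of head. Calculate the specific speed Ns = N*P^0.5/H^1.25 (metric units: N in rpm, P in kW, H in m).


Ns = 167 * 353800^0.5 / 116.4^1.25 = 259.8090


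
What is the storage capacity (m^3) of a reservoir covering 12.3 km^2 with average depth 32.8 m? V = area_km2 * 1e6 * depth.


V = 12.3 * 1e6 * 32.8 = 4.0344e+08 m^3


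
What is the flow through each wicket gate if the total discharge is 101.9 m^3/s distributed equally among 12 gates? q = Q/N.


q = 101.9 / 12 = 8.4917 m^3/s


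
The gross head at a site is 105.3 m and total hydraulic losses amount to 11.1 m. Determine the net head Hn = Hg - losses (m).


Hn = 105.3 - 11.1 = 94.2000 m


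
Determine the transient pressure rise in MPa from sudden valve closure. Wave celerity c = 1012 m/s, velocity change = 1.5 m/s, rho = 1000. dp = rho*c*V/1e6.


dp = 1000 * 1012 * 1.5 / 1e6 = 1.5180 MPa


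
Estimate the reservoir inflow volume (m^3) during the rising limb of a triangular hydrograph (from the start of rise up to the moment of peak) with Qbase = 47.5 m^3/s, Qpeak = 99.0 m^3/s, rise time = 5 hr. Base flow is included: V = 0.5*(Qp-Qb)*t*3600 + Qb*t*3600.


V = 0.5*(99.0 - 47.5)*5*3600 + 47.5*5*3600 = 1.3185e+06 m^3


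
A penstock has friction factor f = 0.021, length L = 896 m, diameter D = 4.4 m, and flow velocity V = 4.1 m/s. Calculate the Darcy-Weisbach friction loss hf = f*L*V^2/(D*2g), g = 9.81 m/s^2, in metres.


hf = 0.021 * 896 * 4.1^2 / (4.4 * 2 * 9.81) = 3.6639 m


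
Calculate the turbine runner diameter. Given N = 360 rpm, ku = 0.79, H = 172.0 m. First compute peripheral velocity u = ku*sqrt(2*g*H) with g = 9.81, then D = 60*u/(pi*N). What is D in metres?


u = 0.79 * sqrt(2*9.81*172.0) = 45.8924 m/s
D = 60 * 45.8924 / (pi * 360) = 2.4347 m


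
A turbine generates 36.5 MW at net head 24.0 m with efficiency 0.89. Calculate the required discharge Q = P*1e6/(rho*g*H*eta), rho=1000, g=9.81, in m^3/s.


Q = 36.5 * 1e6 / (1000 * 9.81 * 24.0 * 0.89) = 174.1898 m^3/s


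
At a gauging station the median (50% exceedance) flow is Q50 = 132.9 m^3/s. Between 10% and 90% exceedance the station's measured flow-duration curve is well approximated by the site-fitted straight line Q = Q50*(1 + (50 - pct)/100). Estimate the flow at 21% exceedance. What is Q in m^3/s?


Q = 132.9 * (1 + (50 - 21)/100) = 171.4410 m^3/s


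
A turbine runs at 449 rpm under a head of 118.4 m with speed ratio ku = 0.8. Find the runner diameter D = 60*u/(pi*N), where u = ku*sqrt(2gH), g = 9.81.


u = 0.8 * sqrt(2*9.81*118.4) = 38.5581 m/s
D = 60 * 38.5581 / (pi * 449) = 1.6401 m


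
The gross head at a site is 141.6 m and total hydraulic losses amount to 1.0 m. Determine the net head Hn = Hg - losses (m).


Hn = 141.6 - 1.0 = 140.6000 m


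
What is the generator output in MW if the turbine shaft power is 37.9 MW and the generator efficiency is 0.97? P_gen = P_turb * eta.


P_gen = 37.9 * 0.97 = 36.7630 MW


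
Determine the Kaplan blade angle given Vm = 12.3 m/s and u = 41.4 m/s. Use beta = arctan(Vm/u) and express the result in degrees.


beta = arctan(12.3 / 41.4) = 16.5468 degrees


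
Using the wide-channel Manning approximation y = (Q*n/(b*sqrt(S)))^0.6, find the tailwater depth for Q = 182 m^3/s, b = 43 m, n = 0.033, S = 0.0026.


y = (182 * 0.033 / (43 * 0.0026^0.5))^0.6 = 1.8305 m


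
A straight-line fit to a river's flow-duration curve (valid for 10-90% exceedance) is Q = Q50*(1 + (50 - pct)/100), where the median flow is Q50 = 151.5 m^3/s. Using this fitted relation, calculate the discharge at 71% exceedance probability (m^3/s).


Q = 151.5 * (1 + (50 - 71)/100) = 119.6850 m^3/s


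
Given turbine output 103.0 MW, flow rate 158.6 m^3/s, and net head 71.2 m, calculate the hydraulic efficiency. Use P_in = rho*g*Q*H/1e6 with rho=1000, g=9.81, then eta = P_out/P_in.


P_in = 1000 * 9.81 * 158.6 * 71.2 / 1e6 = 110.7777 MW
eta = 103.0 / 110.7777 = 0.9298


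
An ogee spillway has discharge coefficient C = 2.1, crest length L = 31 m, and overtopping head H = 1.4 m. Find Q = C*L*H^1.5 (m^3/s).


Q = 2.1 * 31 * 1.4^1.5 = 107.8383 m^3/s


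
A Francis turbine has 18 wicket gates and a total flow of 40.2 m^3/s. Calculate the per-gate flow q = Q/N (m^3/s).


q = 40.2 / 18 = 2.2333 m^3/s


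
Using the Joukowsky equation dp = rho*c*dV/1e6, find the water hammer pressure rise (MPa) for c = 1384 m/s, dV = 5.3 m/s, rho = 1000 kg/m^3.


dp = 1000 * 1384 * 5.3 / 1e6 = 7.3352 MPa


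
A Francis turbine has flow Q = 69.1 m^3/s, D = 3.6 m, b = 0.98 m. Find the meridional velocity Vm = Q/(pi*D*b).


Vm = 69.1 / (pi * 3.6 * 0.98) = 6.2345 m/s


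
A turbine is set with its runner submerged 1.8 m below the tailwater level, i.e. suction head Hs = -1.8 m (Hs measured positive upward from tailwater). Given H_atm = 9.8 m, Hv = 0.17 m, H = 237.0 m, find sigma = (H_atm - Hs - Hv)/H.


sigma = (9.8 - (-1.8) - 0.17) / 237.0 = 0.0482


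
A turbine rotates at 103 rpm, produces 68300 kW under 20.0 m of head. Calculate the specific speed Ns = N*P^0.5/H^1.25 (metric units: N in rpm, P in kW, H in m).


Ns = 103 * 68300^0.5 / 20.0^1.25 = 636.4438


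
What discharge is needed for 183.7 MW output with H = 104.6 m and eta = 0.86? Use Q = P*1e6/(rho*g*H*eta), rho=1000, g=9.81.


Q = 183.7 * 1e6 / (1000 * 9.81 * 104.6 * 0.86) = 208.1661 m^3/s


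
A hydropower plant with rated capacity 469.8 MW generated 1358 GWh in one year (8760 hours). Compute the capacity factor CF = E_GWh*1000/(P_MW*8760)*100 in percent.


CF = 1358 * 1000 / (469.8 * 8760) * 100 = 32.9976 %


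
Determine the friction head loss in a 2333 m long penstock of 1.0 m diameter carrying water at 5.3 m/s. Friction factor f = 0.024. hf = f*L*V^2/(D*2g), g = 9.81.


hf = 0.024 * 2333 * 5.3^2 / (1.0 * 2 * 9.81) = 80.1639 m


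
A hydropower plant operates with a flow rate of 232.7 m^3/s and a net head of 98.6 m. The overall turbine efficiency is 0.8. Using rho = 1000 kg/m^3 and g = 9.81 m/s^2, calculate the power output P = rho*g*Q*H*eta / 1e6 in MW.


P = 1000 * 9.81 * 232.7 * 98.6 * 0.8 / 1e6 = 180.0662 MW


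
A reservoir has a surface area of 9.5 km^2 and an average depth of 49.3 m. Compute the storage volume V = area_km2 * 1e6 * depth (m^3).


V = 9.5 * 1e6 * 49.3 = 4.6835e+08 m^3


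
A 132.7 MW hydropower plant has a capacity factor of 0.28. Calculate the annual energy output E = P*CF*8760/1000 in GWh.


E = 132.7 * 0.28 * 8760 / 1000 = 325.4866 GWh


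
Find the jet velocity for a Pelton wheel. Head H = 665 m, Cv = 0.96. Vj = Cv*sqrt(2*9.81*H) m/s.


Vj = 0.96 * sqrt(2*9.81*665) = 109.6558 m/s


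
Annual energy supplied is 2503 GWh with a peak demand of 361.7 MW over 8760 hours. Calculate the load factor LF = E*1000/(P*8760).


LF = 2503 * 1000 / (361.7 * 8760) = 0.7900


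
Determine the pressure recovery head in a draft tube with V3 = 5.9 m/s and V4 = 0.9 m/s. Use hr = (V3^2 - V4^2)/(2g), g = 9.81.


hr = (5.9^2 - 0.9^2) / (2*9.81) = 1.7329 m


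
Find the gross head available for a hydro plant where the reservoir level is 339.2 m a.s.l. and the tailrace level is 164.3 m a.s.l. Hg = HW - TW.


Hg = 339.2 - 164.3 = 174.9000 m


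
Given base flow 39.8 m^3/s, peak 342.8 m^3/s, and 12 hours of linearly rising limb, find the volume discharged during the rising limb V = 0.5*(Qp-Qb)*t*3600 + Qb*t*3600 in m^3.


V = 0.5*(342.8 - 39.8)*12*3600 + 39.8*12*3600 = 8.2642e+06 m^3


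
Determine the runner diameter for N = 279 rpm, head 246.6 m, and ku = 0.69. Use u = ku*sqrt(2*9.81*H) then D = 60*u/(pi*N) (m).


u = 0.69 * sqrt(2*9.81*246.6) = 47.9949 m/s
D = 60 * 47.9949 / (pi * 279) = 3.2854 m


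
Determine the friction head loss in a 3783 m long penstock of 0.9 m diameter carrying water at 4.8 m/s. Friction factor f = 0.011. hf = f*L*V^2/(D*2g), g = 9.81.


hf = 0.011 * 3783 * 4.8^2 / (0.9 * 2 * 9.81) = 54.2963 m


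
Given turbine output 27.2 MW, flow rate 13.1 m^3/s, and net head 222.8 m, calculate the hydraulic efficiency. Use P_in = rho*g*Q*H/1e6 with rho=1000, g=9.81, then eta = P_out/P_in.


P_in = 1000 * 9.81 * 13.1 * 222.8 / 1e6 = 28.6323 MW
eta = 27.2 / 28.6323 = 0.9500


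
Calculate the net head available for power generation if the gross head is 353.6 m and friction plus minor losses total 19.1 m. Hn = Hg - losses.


Hn = 353.6 - 19.1 = 334.5000 m


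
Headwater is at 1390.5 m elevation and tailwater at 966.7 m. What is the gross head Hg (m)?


Hg = 1390.5 - 966.7 = 423.8000 m


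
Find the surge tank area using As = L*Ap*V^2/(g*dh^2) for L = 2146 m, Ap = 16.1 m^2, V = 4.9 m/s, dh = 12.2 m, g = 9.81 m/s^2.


As = 2146 * 16.1 * 4.9^2 / (9.81 * 12.2^2) = 568.1449 m^2


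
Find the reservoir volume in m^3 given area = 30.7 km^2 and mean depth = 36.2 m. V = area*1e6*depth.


V = 30.7 * 1e6 * 36.2 = 1.1113e+09 m^3


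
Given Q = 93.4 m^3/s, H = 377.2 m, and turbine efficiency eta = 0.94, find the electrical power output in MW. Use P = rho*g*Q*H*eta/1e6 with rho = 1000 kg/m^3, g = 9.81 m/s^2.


P = 1000 * 9.81 * 93.4 * 377.2 * 0.94 / 1e6 = 324.8743 MW


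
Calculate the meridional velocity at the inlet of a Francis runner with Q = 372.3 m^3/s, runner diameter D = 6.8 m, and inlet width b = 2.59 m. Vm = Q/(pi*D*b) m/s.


Vm = 372.3 / (pi * 6.8 * 2.59) = 6.7288 m/s


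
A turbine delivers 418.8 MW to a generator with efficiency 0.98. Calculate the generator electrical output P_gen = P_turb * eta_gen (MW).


P_gen = 418.8 * 0.98 = 410.4240 MW


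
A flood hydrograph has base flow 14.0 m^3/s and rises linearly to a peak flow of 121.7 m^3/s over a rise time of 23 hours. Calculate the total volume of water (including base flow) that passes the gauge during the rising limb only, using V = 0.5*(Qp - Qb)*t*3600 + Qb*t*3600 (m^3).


V = 0.5*(121.7 - 14.0)*23*3600 + 14.0*23*3600 = 5.6180e+06 m^3


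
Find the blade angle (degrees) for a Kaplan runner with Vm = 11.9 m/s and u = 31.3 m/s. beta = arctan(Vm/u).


beta = arctan(11.9 / 31.3) = 20.8164 degrees


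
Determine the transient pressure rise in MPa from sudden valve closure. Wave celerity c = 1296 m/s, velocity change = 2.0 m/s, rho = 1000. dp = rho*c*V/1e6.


dp = 1000 * 1296 * 2.0 / 1e6 = 2.5920 MPa


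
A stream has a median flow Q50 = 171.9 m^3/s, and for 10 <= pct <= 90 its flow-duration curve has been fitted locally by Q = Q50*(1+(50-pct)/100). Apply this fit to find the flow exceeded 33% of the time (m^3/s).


Q = 171.9 * (1 + (50 - 33)/100) = 201.1230 m^3/s


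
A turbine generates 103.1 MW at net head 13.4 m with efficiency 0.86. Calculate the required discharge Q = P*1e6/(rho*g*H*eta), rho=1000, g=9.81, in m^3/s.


Q = 103.1 * 1e6 / (1000 * 9.81 * 13.4 * 0.86) = 911.9823 m^3/s


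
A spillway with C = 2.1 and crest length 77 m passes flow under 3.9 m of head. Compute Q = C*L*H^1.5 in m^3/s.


Q = 2.1 * 77 * 3.9^1.5 = 1245.3945 m^3/s


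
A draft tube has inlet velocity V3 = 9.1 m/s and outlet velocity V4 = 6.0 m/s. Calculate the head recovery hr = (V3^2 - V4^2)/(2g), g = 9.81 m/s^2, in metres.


hr = (9.1^2 - 6.0^2) / (2*9.81) = 2.3858 m


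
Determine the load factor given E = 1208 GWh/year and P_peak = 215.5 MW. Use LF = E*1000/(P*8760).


LF = 1208 * 1000 / (215.5 * 8760) = 0.6399


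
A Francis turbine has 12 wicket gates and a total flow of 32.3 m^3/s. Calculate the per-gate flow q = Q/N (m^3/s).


q = 32.3 / 12 = 2.6917 m^3/s


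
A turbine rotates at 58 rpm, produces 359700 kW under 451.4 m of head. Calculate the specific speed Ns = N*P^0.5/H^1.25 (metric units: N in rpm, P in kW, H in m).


Ns = 58 * 359700^0.5 / 451.4^1.25 = 16.7185


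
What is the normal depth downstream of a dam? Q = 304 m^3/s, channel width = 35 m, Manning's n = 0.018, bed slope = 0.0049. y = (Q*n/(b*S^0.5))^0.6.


y = (304 * 0.018 / (35 * 0.0049^0.5))^0.6 = 1.6195 m


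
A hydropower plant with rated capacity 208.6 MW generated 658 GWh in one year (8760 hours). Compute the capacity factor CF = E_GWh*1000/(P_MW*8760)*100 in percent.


CF = 658 * 1000 / (208.6 * 8760) * 100 = 36.0087 %


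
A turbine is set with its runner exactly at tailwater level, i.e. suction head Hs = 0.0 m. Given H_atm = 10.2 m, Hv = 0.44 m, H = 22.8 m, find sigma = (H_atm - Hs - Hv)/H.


sigma = (10.2 - 0.0 - 0.44) / 22.8 = 0.4281


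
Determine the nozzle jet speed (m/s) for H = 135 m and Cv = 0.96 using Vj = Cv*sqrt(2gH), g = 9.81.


Vj = 0.96 * sqrt(2*9.81*135) = 49.4069 m/s


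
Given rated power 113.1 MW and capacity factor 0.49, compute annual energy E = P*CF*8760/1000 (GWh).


E = 113.1 * 0.49 * 8760 / 1000 = 485.4704 GWh


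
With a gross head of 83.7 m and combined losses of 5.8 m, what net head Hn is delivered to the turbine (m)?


Hn = 83.7 - 5.8 = 77.9000 m


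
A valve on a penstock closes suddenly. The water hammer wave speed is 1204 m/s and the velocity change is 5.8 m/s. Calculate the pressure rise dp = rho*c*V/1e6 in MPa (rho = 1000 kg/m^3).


dp = 1000 * 1204 * 5.8 / 1e6 = 6.9832 MPa


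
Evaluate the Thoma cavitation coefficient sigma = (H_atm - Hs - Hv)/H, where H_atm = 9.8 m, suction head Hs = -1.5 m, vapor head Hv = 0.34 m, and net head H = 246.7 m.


sigma = (9.8 - (-1.5) - 0.34) / 246.7 = 0.0444


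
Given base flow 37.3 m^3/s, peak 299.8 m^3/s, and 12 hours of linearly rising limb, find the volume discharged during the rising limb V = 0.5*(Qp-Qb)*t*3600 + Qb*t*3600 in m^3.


V = 0.5*(299.8 - 37.3)*12*3600 + 37.3*12*3600 = 7.2814e+06 m^3


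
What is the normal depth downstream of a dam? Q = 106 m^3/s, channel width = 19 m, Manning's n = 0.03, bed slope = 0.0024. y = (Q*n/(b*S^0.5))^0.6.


y = (106 * 0.03 / (19 * 0.0024^0.5))^0.6 = 2.0900 m


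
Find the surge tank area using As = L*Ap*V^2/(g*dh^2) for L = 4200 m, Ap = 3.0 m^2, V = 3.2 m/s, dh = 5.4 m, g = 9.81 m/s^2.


As = 4200 * 3.0 * 3.2^2 / (9.81 * 5.4^2) = 451.0389 m^2


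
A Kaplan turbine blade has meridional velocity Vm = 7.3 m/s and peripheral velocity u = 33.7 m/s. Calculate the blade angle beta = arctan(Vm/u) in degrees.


beta = arctan(7.3 / 33.7) = 12.2224 degrees


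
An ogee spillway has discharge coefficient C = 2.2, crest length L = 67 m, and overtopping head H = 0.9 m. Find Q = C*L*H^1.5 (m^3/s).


Q = 2.2 * 67 * 0.9^1.5 = 125.8523 m^3/s


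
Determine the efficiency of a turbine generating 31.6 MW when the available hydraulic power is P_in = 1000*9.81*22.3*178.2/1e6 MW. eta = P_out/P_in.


P_in = 1000 * 9.81 * 22.3 * 178.2 / 1e6 = 38.9836 MW
eta = 31.6 / 38.9836 = 0.8106


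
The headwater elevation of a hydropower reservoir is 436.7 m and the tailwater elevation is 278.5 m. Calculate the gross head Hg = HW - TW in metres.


Hg = 436.7 - 278.5 = 158.2000 m


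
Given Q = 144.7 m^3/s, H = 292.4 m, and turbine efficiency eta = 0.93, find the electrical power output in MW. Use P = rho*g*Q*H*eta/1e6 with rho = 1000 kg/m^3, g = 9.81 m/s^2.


P = 1000 * 9.81 * 144.7 * 292.4 * 0.93 / 1e6 = 386.0094 MW


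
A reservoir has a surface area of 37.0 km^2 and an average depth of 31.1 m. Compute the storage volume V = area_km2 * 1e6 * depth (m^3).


V = 37.0 * 1e6 * 31.1 = 1.1507e+09 m^3


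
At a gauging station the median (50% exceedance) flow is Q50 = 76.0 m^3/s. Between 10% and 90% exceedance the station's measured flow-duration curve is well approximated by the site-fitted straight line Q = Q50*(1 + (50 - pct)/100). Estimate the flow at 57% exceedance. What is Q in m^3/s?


Q = 76.0 * (1 + (50 - 57)/100) = 70.6800 m^3/s


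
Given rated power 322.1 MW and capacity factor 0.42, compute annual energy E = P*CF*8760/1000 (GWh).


E = 322.1 * 0.42 * 8760 / 1000 = 1185.0703 GWh


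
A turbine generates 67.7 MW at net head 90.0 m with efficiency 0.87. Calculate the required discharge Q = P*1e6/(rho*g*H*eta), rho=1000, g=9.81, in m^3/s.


Q = 67.7 * 1e6 / (1000 * 9.81 * 90.0 * 0.87) = 88.1369 m^3/s


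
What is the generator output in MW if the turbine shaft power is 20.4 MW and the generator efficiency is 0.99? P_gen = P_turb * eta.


P_gen = 20.4 * 0.99 = 20.1960 MW


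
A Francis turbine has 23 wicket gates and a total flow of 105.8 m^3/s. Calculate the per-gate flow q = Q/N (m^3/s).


q = 105.8 / 23 = 4.6000 m^3/s


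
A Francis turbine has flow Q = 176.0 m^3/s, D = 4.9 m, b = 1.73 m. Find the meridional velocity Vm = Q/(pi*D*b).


Vm = 176.0 / (pi * 4.9 * 1.73) = 6.6088 m/s


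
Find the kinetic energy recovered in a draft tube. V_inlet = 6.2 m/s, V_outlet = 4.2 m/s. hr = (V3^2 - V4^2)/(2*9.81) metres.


hr = (6.2^2 - 4.2^2) / (2*9.81) = 1.0601 m


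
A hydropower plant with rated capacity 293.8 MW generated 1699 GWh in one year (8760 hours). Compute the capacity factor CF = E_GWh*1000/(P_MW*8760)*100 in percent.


CF = 1699 * 1000 / (293.8 * 8760) * 100 = 66.0142 %


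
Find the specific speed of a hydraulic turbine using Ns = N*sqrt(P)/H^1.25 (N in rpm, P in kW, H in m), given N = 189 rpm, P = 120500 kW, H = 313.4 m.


Ns = 189 * 120500^0.5 / 313.4^1.25 = 49.7544


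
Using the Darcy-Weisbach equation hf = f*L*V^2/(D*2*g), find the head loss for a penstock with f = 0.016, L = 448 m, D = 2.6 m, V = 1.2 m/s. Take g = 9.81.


hf = 0.016 * 448 * 1.2^2 / (2.6 * 2 * 9.81) = 0.2023 m


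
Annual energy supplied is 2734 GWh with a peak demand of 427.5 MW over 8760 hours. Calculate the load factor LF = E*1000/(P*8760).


LF = 2734 * 1000 / (427.5 * 8760) = 0.7301


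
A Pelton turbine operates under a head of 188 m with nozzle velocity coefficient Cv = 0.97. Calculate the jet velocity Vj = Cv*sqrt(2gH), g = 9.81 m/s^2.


Vj = 0.97 * sqrt(2*9.81*188) = 58.9115 m/s


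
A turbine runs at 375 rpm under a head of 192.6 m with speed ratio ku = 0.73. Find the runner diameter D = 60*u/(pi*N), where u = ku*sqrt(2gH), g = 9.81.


u = 0.73 * sqrt(2*9.81*192.6) = 44.8746 m/s
D = 60 * 44.8746 / (pi * 375) = 2.2854 m


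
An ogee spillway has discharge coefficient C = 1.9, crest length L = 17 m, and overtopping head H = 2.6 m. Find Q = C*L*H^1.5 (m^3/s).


Q = 1.9 * 17 * 2.6^1.5 = 135.4137 m^3/s


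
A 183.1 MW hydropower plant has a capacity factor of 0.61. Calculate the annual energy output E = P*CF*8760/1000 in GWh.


E = 183.1 * 0.61 * 8760 / 1000 = 978.4132 GWh


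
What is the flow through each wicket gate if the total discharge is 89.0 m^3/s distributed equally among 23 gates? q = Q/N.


q = 89.0 / 23 = 3.8696 m^3/s


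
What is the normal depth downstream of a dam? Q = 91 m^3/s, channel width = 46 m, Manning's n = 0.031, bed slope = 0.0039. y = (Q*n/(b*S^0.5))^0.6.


y = (91 * 0.031 / (46 * 0.0039^0.5))^0.6 = 0.9892 m


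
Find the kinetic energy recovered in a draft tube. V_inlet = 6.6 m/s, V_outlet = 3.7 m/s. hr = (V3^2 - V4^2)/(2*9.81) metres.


hr = (6.6^2 - 3.7^2) / (2*9.81) = 1.5224 m


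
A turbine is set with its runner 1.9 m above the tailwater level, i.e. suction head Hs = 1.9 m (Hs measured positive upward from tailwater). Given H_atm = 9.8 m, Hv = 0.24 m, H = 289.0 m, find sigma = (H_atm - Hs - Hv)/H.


sigma = (9.8 - 1.9 - 0.24) / 289.0 = 0.0265


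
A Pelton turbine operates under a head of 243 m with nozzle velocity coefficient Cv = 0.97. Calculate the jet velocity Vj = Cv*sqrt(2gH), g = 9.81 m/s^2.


Vj = 0.97 * sqrt(2*9.81*243) = 66.9768 m/s


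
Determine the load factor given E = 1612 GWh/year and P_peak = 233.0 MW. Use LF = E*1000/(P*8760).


LF = 1612 * 1000 / (233.0 * 8760) = 0.7898


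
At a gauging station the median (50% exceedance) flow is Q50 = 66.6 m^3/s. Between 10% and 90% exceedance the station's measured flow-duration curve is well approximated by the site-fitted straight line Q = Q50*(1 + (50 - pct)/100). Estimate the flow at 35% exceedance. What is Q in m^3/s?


Q = 66.6 * (1 + (50 - 35)/100) = 76.5900 m^3/s


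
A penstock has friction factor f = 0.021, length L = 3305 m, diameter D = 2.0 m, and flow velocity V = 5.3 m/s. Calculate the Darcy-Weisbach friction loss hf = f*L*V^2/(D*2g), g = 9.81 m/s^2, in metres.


hf = 0.021 * 3305 * 5.3^2 / (2.0 * 2 * 9.81) = 49.6837 m


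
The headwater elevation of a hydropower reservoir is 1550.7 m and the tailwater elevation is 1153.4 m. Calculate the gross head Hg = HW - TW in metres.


Hg = 1550.7 - 1153.4 = 397.3000 m


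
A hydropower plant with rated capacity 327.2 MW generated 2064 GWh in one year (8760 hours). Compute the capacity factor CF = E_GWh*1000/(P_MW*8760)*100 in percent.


CF = 2064 * 1000 / (327.2 * 8760) * 100 = 72.0099 %


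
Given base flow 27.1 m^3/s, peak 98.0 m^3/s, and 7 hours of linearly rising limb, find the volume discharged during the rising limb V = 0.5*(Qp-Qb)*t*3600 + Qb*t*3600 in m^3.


V = 0.5*(98.0 - 27.1)*7*3600 + 27.1*7*3600 = 1.5763e+06 m^3


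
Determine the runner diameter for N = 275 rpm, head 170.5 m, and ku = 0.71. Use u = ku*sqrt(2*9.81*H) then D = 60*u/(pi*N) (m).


u = 0.71 * sqrt(2*9.81*170.5) = 41.0648 m/s
D = 60 * 41.0648 / (pi * 275) = 2.8519 m


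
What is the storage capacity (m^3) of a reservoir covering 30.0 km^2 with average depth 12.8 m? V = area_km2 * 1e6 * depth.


V = 30.0 * 1e6 * 12.8 = 3.8400e+08 m^3


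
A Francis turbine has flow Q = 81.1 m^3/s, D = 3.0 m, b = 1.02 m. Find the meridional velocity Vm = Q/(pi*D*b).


Vm = 81.1 / (pi * 3.0 * 1.02) = 8.4363 m/s


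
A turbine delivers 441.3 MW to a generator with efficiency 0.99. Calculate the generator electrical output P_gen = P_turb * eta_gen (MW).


P_gen = 441.3 * 0.99 = 436.8870 MW


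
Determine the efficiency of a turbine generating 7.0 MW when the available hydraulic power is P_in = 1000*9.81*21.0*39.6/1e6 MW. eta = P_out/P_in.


P_in = 1000 * 9.81 * 21.0 * 39.6 / 1e6 = 8.1580 MW
eta = 7.0 / 8.1580 = 0.8581


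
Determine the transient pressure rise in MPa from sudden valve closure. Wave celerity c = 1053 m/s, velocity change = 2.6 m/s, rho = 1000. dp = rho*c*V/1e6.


dp = 1000 * 1053 * 2.6 / 1e6 = 2.7378 MPa


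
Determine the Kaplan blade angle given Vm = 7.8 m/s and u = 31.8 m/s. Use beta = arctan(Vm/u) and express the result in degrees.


beta = arctan(7.8 / 31.8) = 13.7816 degrees


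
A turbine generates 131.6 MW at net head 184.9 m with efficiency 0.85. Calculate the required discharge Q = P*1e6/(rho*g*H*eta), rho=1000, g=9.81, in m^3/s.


Q = 131.6 * 1e6 / (1000 * 9.81 * 184.9 * 0.85) = 85.3554 m^3/s


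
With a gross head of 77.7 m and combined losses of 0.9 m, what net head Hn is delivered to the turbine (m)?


Hn = 77.7 - 0.9 = 76.8000 m


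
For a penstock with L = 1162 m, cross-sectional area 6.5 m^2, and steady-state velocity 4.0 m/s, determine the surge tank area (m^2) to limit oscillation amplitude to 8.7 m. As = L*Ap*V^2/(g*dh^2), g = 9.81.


As = 1162 * 6.5 * 4.0^2 / (9.81 * 8.7^2) = 162.7541 m^2


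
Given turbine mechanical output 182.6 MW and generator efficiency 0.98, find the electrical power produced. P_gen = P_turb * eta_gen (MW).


P_gen = 182.6 * 0.98 = 178.9480 MW


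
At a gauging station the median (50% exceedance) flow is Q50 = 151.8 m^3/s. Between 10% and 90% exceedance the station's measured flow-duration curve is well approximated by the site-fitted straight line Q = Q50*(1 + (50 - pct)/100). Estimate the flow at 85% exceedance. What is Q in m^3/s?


Q = 151.8 * (1 + (50 - 85)/100) = 98.6700 m^3/s


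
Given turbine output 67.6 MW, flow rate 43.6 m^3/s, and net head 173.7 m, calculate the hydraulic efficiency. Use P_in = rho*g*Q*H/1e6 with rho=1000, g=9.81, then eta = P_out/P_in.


P_in = 1000 * 9.81 * 43.6 * 173.7 / 1e6 = 74.2943 MW
eta = 67.6 / 74.2943 = 0.9099


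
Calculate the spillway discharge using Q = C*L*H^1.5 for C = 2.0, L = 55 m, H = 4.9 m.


Q = 2.0 * 55 * 4.9^1.5 = 1193.1274 m^3/s


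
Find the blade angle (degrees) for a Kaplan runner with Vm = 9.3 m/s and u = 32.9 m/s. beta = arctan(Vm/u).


beta = arctan(9.3 / 32.9) = 15.7843 degrees


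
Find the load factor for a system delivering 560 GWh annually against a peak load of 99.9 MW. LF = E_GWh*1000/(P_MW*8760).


LF = 560 * 1000 / (99.9 * 8760) = 0.6399


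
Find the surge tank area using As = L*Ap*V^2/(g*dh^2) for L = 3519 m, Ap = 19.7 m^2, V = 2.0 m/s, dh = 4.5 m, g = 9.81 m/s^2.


As = 3519 * 19.7 * 2.0^2 / (9.81 * 4.5^2) = 1395.8908 m^2


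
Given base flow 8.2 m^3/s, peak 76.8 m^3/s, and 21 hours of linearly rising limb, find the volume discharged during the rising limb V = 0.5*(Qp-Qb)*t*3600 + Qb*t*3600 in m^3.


V = 0.5*(76.8 - 8.2)*21*3600 + 8.2*21*3600 = 3.2130e+06 m^3


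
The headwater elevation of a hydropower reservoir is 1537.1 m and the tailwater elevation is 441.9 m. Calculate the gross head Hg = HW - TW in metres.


Hg = 1537.1 - 441.9 = 1095.2000 m


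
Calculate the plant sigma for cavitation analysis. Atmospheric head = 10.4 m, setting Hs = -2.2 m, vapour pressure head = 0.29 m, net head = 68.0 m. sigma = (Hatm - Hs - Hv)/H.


sigma = (10.4 - (-2.2) - 0.29) / 68.0 = 0.1810


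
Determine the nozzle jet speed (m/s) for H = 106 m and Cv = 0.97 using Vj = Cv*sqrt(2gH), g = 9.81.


Vj = 0.97 * sqrt(2*9.81*106) = 44.2358 m/s


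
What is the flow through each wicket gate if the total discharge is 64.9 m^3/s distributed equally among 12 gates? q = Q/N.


q = 64.9 / 12 = 5.4083 m^3/s


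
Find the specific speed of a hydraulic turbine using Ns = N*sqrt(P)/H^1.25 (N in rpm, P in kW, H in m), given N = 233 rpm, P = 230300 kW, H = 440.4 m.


Ns = 233 * 230300^0.5 / 440.4^1.25 = 55.4235


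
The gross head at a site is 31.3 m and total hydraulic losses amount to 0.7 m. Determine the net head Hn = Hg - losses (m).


Hn = 31.3 - 0.7 = 30.6000 m


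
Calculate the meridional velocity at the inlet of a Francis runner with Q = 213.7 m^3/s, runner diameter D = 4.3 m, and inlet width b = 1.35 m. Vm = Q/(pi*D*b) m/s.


Vm = 213.7 / (pi * 4.3 * 1.35) = 11.7180 m/s


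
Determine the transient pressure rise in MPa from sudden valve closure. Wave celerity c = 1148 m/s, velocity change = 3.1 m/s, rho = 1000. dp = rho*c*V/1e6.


dp = 1000 * 1148 * 3.1 / 1e6 = 3.5588 MPa


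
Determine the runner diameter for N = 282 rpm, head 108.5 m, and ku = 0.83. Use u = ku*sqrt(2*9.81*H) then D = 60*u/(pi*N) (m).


u = 0.83 * sqrt(2*9.81*108.5) = 38.2950 m/s
D = 60 * 38.2950 / (pi * 282) = 2.5936 m


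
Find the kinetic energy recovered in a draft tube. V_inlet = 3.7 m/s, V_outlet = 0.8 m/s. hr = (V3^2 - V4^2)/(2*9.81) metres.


hr = (3.7^2 - 0.8^2) / (2*9.81) = 0.6651 m


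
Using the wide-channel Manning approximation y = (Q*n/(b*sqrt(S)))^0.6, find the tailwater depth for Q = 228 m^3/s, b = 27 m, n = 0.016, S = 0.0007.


y = (228 * 0.016 / (27 * 0.0007^0.5))^0.6 = 2.6600 m


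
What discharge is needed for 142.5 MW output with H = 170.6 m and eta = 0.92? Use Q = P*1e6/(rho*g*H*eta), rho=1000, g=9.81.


Q = 142.5 * 1e6 / (1000 * 9.81 * 170.6 * 0.92) = 92.5505 m^3/s


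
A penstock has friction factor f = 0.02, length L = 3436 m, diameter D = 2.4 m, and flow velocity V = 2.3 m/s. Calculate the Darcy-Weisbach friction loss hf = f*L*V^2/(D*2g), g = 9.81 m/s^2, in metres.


hf = 0.02 * 3436 * 2.3^2 / (2.4 * 2 * 9.81) = 7.7202 m


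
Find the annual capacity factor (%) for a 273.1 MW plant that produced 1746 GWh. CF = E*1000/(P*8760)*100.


CF = 1746 * 1000 / (273.1 * 8760) * 100 = 72.9824 %


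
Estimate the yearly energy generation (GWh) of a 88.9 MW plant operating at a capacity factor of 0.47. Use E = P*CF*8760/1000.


E = 88.9 * 0.47 * 8760 / 1000 = 366.0191 GWh


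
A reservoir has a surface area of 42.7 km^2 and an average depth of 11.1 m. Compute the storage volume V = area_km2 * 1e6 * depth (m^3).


V = 42.7 * 1e6 * 11.1 = 4.7397e+08 m^3


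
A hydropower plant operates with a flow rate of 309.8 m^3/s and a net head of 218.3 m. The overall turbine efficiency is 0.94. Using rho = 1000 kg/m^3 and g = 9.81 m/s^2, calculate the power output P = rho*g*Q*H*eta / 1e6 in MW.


P = 1000 * 9.81 * 309.8 * 218.3 * 0.94 / 1e6 = 623.6372 MW


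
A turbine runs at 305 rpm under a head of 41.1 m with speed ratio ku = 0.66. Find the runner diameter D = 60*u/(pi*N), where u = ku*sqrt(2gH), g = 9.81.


u = 0.66 * sqrt(2*9.81*41.1) = 18.7419 m/s
D = 60 * 18.7419 / (pi * 305) = 1.1736 m


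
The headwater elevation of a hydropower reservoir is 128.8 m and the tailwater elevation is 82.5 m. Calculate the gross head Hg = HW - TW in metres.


Hg = 128.8 - 82.5 = 46.3000 m


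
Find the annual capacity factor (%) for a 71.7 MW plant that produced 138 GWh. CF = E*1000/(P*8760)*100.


CF = 138 * 1000 / (71.7 * 8760) * 100 = 21.9713 %


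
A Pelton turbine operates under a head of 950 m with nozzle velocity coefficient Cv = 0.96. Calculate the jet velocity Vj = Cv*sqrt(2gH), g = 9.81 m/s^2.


Vj = 0.96 * sqrt(2*9.81*950) = 131.0637 m/s


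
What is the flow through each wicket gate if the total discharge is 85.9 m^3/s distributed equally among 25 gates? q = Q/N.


q = 85.9 / 25 = 3.4360 m^3/s


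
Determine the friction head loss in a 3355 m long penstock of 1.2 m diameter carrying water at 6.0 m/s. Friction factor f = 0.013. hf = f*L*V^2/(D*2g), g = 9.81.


hf = 0.013 * 3355 * 6.0^2 / (1.2 * 2 * 9.81) = 66.6896 m


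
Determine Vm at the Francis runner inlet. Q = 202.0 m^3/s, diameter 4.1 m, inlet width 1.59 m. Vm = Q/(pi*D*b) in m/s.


Vm = 202.0 / (pi * 4.1 * 1.59) = 9.8633 m/s


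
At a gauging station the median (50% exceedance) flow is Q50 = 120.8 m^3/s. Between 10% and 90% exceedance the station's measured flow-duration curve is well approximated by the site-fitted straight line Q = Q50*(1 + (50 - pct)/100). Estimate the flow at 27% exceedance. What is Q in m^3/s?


Q = 120.8 * (1 + (50 - 27)/100) = 148.5840 m^3/s


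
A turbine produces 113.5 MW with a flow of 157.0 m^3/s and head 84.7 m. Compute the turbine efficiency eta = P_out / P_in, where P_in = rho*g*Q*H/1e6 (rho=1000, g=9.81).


P_in = 1000 * 9.81 * 157.0 * 84.7 / 1e6 = 130.4524 MW
eta = 113.5 / 130.4524 = 0.8700


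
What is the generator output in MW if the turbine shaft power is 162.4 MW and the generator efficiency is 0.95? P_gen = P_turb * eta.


P_gen = 162.4 * 0.95 = 154.2800 MW


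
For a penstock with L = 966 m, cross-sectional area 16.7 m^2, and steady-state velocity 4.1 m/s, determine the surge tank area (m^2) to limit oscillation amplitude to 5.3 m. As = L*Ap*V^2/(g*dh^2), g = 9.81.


As = 966 * 16.7 * 4.1^2 / (9.81 * 5.3^2) = 984.1030 m^2


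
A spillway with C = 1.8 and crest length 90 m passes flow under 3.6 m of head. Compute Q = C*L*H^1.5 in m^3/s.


Q = 1.8 * 90 * 3.6^1.5 = 1106.5442 m^3/s


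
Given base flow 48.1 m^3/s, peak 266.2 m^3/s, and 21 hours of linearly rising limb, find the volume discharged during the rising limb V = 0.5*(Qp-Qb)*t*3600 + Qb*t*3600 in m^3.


V = 0.5*(266.2 - 48.1)*21*3600 + 48.1*21*3600 = 1.1881e+07 m^3


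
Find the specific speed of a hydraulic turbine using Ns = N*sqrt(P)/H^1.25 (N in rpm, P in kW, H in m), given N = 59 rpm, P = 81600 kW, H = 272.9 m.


Ns = 59 * 81600^0.5 / 272.9^1.25 = 15.1947


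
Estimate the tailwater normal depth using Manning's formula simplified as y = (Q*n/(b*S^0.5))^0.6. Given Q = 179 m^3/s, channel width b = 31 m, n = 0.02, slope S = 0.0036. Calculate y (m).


y = (179 * 0.02 / (31 * 0.0036^0.5))^0.6 = 1.4812 m


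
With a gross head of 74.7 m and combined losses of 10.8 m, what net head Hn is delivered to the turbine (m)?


Hn = 74.7 - 10.8 = 63.9000 m


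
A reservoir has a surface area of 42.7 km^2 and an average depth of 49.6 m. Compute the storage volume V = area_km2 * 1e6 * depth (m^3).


V = 42.7 * 1e6 * 49.6 = 2.1179e+09 m^3


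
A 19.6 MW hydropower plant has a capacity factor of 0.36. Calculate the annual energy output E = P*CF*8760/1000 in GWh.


E = 19.6 * 0.36 * 8760 / 1000 = 61.8106 GWh


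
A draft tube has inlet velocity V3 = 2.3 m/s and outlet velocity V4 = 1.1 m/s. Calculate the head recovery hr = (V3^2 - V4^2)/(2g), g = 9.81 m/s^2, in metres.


hr = (2.3^2 - 1.1^2) / (2*9.81) = 0.2080 m


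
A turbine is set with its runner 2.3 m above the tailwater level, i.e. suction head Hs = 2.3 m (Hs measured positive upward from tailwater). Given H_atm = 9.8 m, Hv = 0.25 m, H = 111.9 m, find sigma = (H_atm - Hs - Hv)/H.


sigma = (9.8 - 2.3 - 0.25) / 111.9 = 0.0648


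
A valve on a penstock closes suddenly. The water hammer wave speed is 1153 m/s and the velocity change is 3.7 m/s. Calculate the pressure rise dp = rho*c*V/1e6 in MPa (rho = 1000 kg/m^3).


dp = 1000 * 1153 * 3.7 / 1e6 = 4.2661 MPa


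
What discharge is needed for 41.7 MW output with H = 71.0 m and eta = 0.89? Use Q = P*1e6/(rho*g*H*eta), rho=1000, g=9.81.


Q = 41.7 * 1e6 / (1000 * 9.81 * 71.0 * 0.89) = 67.2696 m^3/s


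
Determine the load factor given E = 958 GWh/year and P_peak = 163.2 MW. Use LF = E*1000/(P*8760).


LF = 958 * 1000 / (163.2 * 8760) = 0.6701


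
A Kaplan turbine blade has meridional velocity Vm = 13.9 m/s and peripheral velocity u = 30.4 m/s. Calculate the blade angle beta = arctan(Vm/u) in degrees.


beta = arctan(13.9 / 30.4) = 24.5716 degrees


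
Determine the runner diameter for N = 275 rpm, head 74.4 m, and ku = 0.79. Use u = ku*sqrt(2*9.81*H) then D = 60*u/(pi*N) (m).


u = 0.79 * sqrt(2*9.81*74.4) = 30.1830 m/s
D = 60 * 30.1830 / (pi * 275) = 2.0962 m


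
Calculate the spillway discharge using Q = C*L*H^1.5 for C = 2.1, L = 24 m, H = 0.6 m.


Q = 2.1 * 24 * 0.6^1.5 = 23.4238 m^3/s


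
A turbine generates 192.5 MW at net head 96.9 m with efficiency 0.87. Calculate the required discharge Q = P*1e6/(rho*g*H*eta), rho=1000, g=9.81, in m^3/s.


Q = 192.5 * 1e6 / (1000 * 9.81 * 96.9 * 0.87) = 232.7655 m^3/s


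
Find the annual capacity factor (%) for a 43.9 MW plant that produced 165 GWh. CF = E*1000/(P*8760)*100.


CF = 165 * 1000 / (43.9 * 8760) * 100 = 42.9057 %


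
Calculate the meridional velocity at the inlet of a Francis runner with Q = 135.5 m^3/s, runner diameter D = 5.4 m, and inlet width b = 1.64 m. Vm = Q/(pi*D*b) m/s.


Vm = 135.5 / (pi * 5.4 * 1.64) = 4.8703 m/s


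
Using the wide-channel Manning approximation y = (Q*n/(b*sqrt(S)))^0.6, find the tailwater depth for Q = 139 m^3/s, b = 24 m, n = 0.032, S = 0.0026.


y = (139 * 0.032 / (24 * 0.0026^0.5))^0.6 = 2.1691 m


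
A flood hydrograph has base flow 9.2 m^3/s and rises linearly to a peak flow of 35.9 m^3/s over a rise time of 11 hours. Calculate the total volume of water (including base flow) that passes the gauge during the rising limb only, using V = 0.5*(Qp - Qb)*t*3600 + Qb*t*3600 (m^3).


V = 0.5*(35.9 - 9.2)*11*3600 + 9.2*11*3600 = 892980.0000 m^3


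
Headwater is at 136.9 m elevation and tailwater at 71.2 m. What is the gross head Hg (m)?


Hg = 136.9 - 71.2 = 65.7000 m


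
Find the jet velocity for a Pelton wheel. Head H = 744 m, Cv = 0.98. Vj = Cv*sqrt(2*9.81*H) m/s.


Vj = 0.98 * sqrt(2*9.81*744) = 118.4028 m/s


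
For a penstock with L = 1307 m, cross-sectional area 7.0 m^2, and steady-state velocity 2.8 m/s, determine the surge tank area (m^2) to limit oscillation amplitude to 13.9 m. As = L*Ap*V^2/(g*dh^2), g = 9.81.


As = 1307 * 7.0 * 2.8^2 / (9.81 * 13.9^2) = 37.8435 m^2


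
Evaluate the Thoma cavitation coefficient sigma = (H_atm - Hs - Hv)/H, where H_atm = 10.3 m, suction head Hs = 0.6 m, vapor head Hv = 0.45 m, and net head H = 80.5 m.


sigma = (10.3 - 0.6 - 0.45) / 80.5 = 0.1149


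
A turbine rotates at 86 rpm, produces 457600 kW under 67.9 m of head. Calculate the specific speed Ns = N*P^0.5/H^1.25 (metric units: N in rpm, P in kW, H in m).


Ns = 86 * 457600^0.5 / 67.9^1.25 = 298.4724
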